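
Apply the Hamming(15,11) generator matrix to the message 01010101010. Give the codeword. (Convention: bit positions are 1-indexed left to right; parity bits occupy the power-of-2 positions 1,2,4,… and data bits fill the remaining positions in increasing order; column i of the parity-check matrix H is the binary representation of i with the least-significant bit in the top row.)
Codeword c = d · G (mod 2), d = 01010101010:
  c[0] = d·G[:,0] = (01010101010)·(11011010101) mod 2 = 0+1+0+1+0+0+0+0+0+0+0 mod 2 = 0
  c[1] = d·G[:,1] = (01010101010)·(10110110011) mod 2 = 0+0+0+1+0+1+0+0+0+1+0 mod 2 = 1
  c[2] = d·G[:,2] = (01010101010)·(10000000000) mod 2 = 0+0+0+0+0+0+0+0+0+0+0 mod 2 = 0
  c[3] = d·G[:,3] = (01010101010)·(01110001111) mod 2 = 0+1+0+1+0+0+0+1+0+1+0 mod 2 = 0
  c[4] = d·G[:,4] = (01010101010)·(01000000000) mod 2 = 0+1+0+0+0+0+0+0+0+0+0 mod 2 = 1
  c[5] = d·G[:,5] = (01010101010)·(00100000000) mod 2 = 0+0+0+0+0+0+0+0+0+0+0 mod 2 = 0
  c[6] = d·G[:,6] = (01010101010)·(00010000000) mod 2 = 0+0+0+1+0+0+0+0+0+0+0 mod 2 = 1
  c[7] = d·G[:,7] = (01010101010)·(00001111111) mod 2 = 0+0+0+0+0+1+0+1+0+1+0 mod 2 = 1
  c[8] = d·G[:,8] = (01010101010)·(00001000000) mod 2 = 0+0+0+0+0+0+0+0+0+0+0 mod 2 = 0
  c[9] = d·G[:,9] = (01010101010)·(00000100000) mod 2 = 0+0+0+0+0+1+0+0+0+0+0 mod 2 = 1
  c[10] = d·G[:,10] = (01010101010)·(00000010000) mod 2 = 0+0+0+0+0+0+0+0+0+0+0 mod 2 = 0
  c[11] = d·G[:,11] = (01010101010)·(00000001000) mod 2 = 0+0+0+0+0+0+0+1+0+0+0 mod 2 = 1
  c[12] = d·G[:,12] = (01010101010)·(00000000100) mod 2 = 0+0+0+0+0+0+0+0+0+0+0 mod 2 = 0
  c[13] = d·G[:,13] = (01010101010)·(00000000010) mod 2 = 0+0+0+0+0+0+0+0+0+1+0 mod 2 = 1
  c[14] = d·G[:,14] = (01010101010)·(00000000001) mod 2 = 0+0+0+0+0+0+0+0+0+0+0 mod 2 = 0
Codeword = 010010110101010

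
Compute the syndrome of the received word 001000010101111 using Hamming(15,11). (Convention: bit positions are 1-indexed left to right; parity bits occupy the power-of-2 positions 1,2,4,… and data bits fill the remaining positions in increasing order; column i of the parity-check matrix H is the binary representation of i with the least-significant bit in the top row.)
Syndrome s = H · r^T (mod 2), r = 001000010101111:
  s[0] = (101010101010101)·(001000010101111) mod 2 = 0+0+1+0+0+0+0+0+0+0+0+0+1+0+1 mod 2 = 1
  s[1] = (011001100110011)·(001000010101111) mod 2 = 0+0+1+0+0+0+0+0+0+1+0+0+0+1+1 mod 2 = 0
  s[2] = (000111100001111)·(001000010101111) mod 2 = 0+0+0+0+0+0+0+0+0+0+0+1+1+1+1 mod 2 = 0
  s[3] = (000000011111111)·(001000010101111) mod 2 = 0+0+0+0+0+0+0+1+0+1+0+1+1+1+1 mod 2 = 0
Syndrome = 1000
Non-zero syndrome: error at position 1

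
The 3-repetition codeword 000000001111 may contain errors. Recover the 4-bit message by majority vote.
Split into 3-bit blocks and majority-vote each:
  block 1 = 000: 0 ones, 3 zeros → 0
  block 2 = 000: 0 ones, 3 zeros → 0
  block 3 = 001: 1 ones, 2 zeros → 0
  block 4 = 111: 3 ones, 0 zeros → 1
Decoded = 0001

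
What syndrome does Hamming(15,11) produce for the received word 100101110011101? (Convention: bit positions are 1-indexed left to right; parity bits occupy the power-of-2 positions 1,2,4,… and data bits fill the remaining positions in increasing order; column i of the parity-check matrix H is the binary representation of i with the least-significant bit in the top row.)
Syndrome s = H · r^T (mod 2), r = 100101110011101:
  s[0] = (101010101010101)·(100101110011101) mod 2 = 1+0+0+0+0+0+1+0+0+0+1+0+1+0+1 mod 2 = 1
  s[1] = (011001100110011)·(100101110011101) mod 2 = 0+0+0+0+0+1+1+0+0+0+1+0+0+0+1 mod 2 = 0
  s[2] = (000111100001111)·(100101110011101) mod 2 = 0+0+0+1+0+1+1+0+0+0+0+1+1+0+1 mod 2 = 0
  s[3] = (000000011111111)·(100101110011101) mod 2 = 0+0+0+0+0+0+0+1+0+0+1+1+1+0+1 mod 2 = 1
Syndrome = 1001
Non-zero syndrome: error at position 9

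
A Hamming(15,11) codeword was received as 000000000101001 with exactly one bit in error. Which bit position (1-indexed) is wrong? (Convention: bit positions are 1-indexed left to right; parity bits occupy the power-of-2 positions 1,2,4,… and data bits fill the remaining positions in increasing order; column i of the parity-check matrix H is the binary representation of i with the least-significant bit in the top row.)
Syndrome s = H · r^T (mod 2), r = 000000000101001:
  s[0] = (101010101010101)·(000000000101001) mod 2 = 0+0+0+0+0+0+0+0+0+0+0+0+0+0+1 mod 2 = 1
  s[1] = (011001100110011)·(000000000101001) mod 2 = 0+0+0+0+0+0+0+0+0+1+0+0+0+0+1 mod 2 = 0
  s[2] = (000111100001111)·(000000000101001) mod 2 = 0+0+0+0+0+0+0+0+0+0+0+1+0+0+1 mod 2 = 0
  s[3] = (000000011111111)·(000000000101001) mod 2 = 0+0+0+0+0+0+0+0+0+1+0+1+0+0+1 mod 2 = 1
Syndrome = 1001
Column i of H is the binary representation of i, so the syndrome is the binary index of the flipped bit.
Read s = 1001 with s[0] as LSB: 1·2^0 + 0·2^1 + 0·2^2 + 1·2^3 = 9.
Error is at bit position 9.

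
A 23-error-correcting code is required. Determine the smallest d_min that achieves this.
Correcting t errors requires d_min ≥ 2t + 1 = 2·23 + 1 = 47.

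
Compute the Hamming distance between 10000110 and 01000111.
XOR = 11000001, count of 1s = 3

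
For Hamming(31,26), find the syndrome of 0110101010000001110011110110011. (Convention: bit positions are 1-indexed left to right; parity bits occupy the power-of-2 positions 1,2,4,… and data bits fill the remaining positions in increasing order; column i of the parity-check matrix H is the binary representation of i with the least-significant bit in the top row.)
Syndrome s = H · r^T (mod 2), r = 0110101010000001110011110110011:
  s[0] = (1010101010101010101010101010101)·(0110101010000001110011110110011) mod 2 = 0+0+1+0+1+0+1+0+1+0+0+0+0+0+0+0+1+0+0+0+1+0+1+0+0+0+1+0+0+0+1 mod 2 = 1
  s[1] = (0110011001100110011001100110011)·(0110101010000001110011110110011) mod 2 = 0+1+1+0+0+0+1+0+0+0+0+0+0+0+0+0+0+1+0+0+0+1+1+0+0+1+1+0+0+1+1 mod 2 = 0
  s[2] = (0001111000011110000111100001111)·(0110101010000001110011110110011) mod 2 = 0+0+0+0+1+0+1+0+0+0+0+0+0+0+0+0+0+0+0+0+1+1+1+0+0+0+0+0+0+1+1 mod 2 = 1
  s[3] = (0000000111111110000000011111111)·(0110101010000001110011110110011) mod 2 = 0+0+0+0+0+0+0+0+1+0+0+0+0+0+0+0+0+0+0+0+0+0+0+1+0+1+1+0+0+1+1 mod 2 = 0
  s[4] = (0000000000000001111111111111111)·(0110101010000001110011110110011) mod 2 = 0+0+0+0+0+0+0+0+0+0+0+0+0+0+0+1+1+1+0+0+1+1+1+1+0+1+1+0+0+1+1 mod 2 = 1
Syndrome = 10101
Non-zero syndrome: error at position 21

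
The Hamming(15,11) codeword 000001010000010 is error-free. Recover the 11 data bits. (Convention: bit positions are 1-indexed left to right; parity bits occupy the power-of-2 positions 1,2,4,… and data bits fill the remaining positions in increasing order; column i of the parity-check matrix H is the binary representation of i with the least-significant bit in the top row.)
Parity bits occupy power-of-2 positions; data bits are at positions {3,5,6,7,9,10,11,12,13,14,15} (1-indexed).
Extract: c[3]=0 c[5]=0 c[6]=1 c[7]=0 c[9]=0 c[10]=0 c[11]=0 c[12]=0 c[13]=0 c[14]=1 c[15]=0
Data = 00100000010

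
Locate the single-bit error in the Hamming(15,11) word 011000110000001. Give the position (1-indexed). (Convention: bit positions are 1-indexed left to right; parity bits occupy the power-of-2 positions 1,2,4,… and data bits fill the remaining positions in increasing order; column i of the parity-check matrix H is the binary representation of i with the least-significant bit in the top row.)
Syndrome s = H · r^T (mod 2), r = 011000110000001:
  s[0] = (101010101010101)·(011000110000001) mod 2 = 0+0+1+0+0+0+1+0+0+0+0+0+0+0+1 mod 2 = 1
  s[1] = (011001100110011)·(011000110000001) mod 2 = 0+1+1+0+0+0+1+0+0+0+0+0+0+0+1 mod 2 = 0
  s[2] = (000111100001111)·(011000110000001) mod 2 = 0+0+0+0+0+0+1+0+0+0+0+0+0+0+1 mod 2 = 0
  s[3] = (000000011111111)·(011000110000001) mod 2 = 0+0+0+0+0+0+0+1+0+0+0+0+0+0+1 mod 2 = 0
Syndrome = 1000
Column i of H is the binary representation of i, so the syndrome is the binary index of the flipped bit.
Read s = 1000 with s[0] as LSB: 1·2^0 + 0·2^1 + 0·2^2 + 0·2^3 = 1.
Error is at bit position 1.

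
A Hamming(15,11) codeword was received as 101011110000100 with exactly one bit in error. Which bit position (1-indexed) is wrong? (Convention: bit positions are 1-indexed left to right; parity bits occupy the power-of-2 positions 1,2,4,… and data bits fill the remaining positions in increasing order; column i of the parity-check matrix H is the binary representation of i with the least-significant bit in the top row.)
Syndrome s = H · r^T (mod 2), r = 101011110000100:
  s[0] = (101010101010101)·(101011110000100) mod 2 = 1+0+1+0+1+0+1+0+0+0+0+0+1+0+0 mod 2 = 1
  s[1] = (011001100110011)·(101011110000100) mod 2 = 0+0+1+0+0+1+1+0+0+0+0+0+0+0+0 mod 2 = 1
  s[2] = (000111100001111)·(101011110000100) mod 2 = 0+0+0+0+1+1+1+0+0+0+0+0+1+0+0 mod 2 = 0
  s[3] = (000000011111111)·(101011110000100) mod 2 = 0+0+0+0+0+0+0+1+0+0+0+0+1+0+0 mod 2 = 0
Syndrome = 1100
Column i of H is the binary representation of i, so the syndrome is the binary index of the flipped bit.
Read s = 1100 with s[0] as LSB: 1·2^0 + 1·2^1 + 0·2^2 + 0·2^3 = 3.
Error is at bit position 3.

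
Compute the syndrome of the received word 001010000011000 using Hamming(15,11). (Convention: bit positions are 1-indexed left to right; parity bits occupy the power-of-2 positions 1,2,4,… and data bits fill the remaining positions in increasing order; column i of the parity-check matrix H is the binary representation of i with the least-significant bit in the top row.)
Syndrome s = H · r^T (mod 2), r = 001010000011000:
  s[0] = (101010101010101)·(001010000011000) mod 2 = 0+0+1+0+1+0+0+0+0+0+1+0+0+0+0 mod 2 = 1
  s[1] = (011001100110011)·(001010000011000) mod 2 = 0+0+1+0+0+0+0+0+0+0+1+0+0+0+0 mod 2 = 0
  s[2] = (000111100001111)·(001010000011000) mod 2 = 0+0+0+0+1+0+0+0+0+0+0+1+0+0+0 mod 2 = 0
  s[3] = (000000011111111)·(001010000011000) mod 2 = 0+0+0+0+0+0+0+0+0+0+1+1+0+0+0 mod 2 = 0
Syndrome = 1000
Non-zero syndrome: error at position 1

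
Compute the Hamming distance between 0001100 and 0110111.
XOR = 0111011, count of 1s = 5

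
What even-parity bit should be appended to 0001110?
Sum of data bits: 0+0+0+1+1+1+0 = 3.
3 mod 2 = 1, so parity bit = 1.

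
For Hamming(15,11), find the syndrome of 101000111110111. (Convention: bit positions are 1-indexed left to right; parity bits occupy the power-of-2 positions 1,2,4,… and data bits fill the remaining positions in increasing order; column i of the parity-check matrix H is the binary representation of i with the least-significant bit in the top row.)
Syndrome s = H · r^T (mod 2), r = 101000111110111:
  s[0] = (101010101010101)·(101000111110111) mod 2 = 1+0+1+0+0+0+1+0+1+0+1+0+1+0+1 mod 2 = 1
  s[1] = (011001100110011)·(101000111110111) mod 2 = 0+0+1+0+0+0+1+0+0+1+1+0+0+1+1 mod 2 = 0
  s[2] = (000111100001111)·(101000111110111) mod 2 = 0+0+0+0+0+0+1+0+0+0+0+0+1+1+1 mod 2 = 0
  s[3] = (000000011111111)·(101000111110111) mod 2 = 0+0+0+0+0+0+0+1+1+1+1+0+1+1+1 mod 2 = 1
Syndrome = 1001
Non-zero syndrome: error at position 9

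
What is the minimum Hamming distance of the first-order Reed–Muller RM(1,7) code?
d_min = 64 (RM(1,7) has length 128 and minimum distance 2^(m−1) = 64).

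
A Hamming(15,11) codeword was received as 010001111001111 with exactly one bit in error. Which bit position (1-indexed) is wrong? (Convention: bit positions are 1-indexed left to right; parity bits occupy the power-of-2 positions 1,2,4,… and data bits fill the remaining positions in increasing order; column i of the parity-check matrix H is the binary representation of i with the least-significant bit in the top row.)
Syndrome s = H · r^T (mod 2), r = 010001111001111:
  s[0] = (101010101010101)·(010001111001111) mod 2 = 0+0+0+0+0+0+1+0+1+0+0+0+1+0+1 mod 2 = 0
  s[1] = (011001100110011)·(010001111001111) mod 2 = 0+1+0+0+0+1+1+0+0+0+0+0+0+1+1 mod 2 = 1
  s[2] = (000111100001111)·(010001111001111) mod 2 = 0+0+0+0+0+1+1+0+0+0+0+1+1+1+1 mod 2 = 0
  s[3] = (000000011111111)·(010001111001111) mod 2 = 0+0+0+0+0+0+0+1+1+0+0+1+1+1+1 mod 2 = 0
Syndrome = 0100
Column i of H is the binary representation of i, so the syndrome is the binary index of the flipped bit.
Read s = 0100 with s[0] as LSB: 0·2^0 + 1·2^1 + 0·2^2 + 0·2^3 = 2.
Error is at bit position 2.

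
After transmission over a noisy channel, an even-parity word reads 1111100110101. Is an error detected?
Sum of received bits: 1+1+1+1+1+0+0+1+1+0+1+0+1 = 9; 9 mod 2 = 1. Result is 1 ≠ 0 → error detected.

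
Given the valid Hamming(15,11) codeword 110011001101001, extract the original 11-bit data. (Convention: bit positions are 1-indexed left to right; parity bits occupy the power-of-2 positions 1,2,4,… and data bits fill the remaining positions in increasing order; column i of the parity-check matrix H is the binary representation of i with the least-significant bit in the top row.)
Parity bits occupy power-of-2 positions; data bits are at positions {3,5,6,7,9,10,11,12,13,14,15} (1-indexed).
Extract: c[3]=0 c[5]=1 c[6]=1 c[7]=0 c[9]=1 c[10]=1 c[11]=0 c[12]=1 c[13]=0 c[14]=0 c[15]=1
Data = 01101101001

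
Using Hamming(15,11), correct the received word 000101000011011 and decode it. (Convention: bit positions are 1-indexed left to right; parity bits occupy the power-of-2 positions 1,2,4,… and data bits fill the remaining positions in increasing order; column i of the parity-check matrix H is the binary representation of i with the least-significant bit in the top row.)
Syndrome s = H · r^T (mod 2), r = 000101000011011:
  s[0] = (101010101010101)·(000101000011011) mod 2 = 0+0+0+0+0+0+0+0+0+0+1+0+0+0+1 mod 2 = 0
  s[1] = (011001100110011)·(000101000011011) mod 2 = 0+0+0+0+0+1+0+0+0+0+1+0+0+1+1 mod 2 = 0
  s[2] = (000111100001111)·(000101000011011) mod 2 = 0+0+0+1+0+1+0+0+0+0+0+1+0+1+1 mod 2 = 1
  s[3] = (000000011111111)·(000101000011011) mod 2 = 0+0+0+0+0+0+0+0+0+0+1+1+0+1+1 mod 2 = 0
Syndrome = 0010
Column 4 of H equals this syndrome → error at bit 4 (1-indexed).
Flip bit 4: 000101000011011 → 000001000011011
Extract data bits at positions {3,5,6,7,9,10,11,12,13,14,15}: 00100011011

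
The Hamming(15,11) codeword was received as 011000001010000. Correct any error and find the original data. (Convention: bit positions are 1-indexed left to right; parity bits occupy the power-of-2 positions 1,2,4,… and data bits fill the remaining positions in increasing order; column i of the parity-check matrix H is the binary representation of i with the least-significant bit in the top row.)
Syndrome s = H · r^T (mod 2), r = 011000001010000:
  s[0] = (101010101010101)·(011000001010000) mod 2 = 0+0+1+0+0+0+0+0+1+0+1+0+0+0+0 mod 2 = 1
  s[1] = (011001100110011)·(011000001010000) mod 2 = 0+1+1+0+0+0+0+0+0+0+1+0+0+0+0 mod 2 = 1
  s[2] = (000111100001111)·(011000001010000) mod 2 = 0+0+0+0+0+0+0+0+0+0+0+0+0+0+0 mod 2 = 0
  s[3] = (000000011111111)·(011000001010000) mod 2 = 0+0+0+0+0+0+0+0+1+0+1+0+0+0+0 mod 2 = 0
Syndrome = 1100
Column 3 of H equals this syndrome → error at bit 3 (1-indexed).
Flip bit 3: 011000001010000 → 010000001010000
Extract data bits at positions {3,5,6,7,9,10,11,12,13,14,15}: 00001010000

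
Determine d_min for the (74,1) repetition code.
d_min = 74 (the only two codewords are 0…0 and 1…1, differing in all 74 positions).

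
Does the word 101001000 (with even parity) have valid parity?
Sum of all bits: 1+0+1+0+0+1+0+0+0 = 3; 3 mod 2 = 1. Result is 1 → parity error detected.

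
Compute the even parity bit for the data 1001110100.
Sum of data bits: 1+0+0+1+1+1+0+1+0+0 = 5.
5 mod 2 = 1, so parity bit = 1.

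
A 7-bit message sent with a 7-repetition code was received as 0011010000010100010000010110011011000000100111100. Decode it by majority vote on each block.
Split into 7-bit blocks and majority-vote each:
  block 1 = 0011010: 3 ones, 4 zeros → 0
  block 2 = 0000101: 2 ones, 5 zeros → 0
  block 3 = 0001000: 1 ones, 6 zeros → 0
  block 4 = 0010110: 3 ones, 4 zeros → 0
  block 5 = 0110110: 4 ones, 3 zeros → 1
  block 6 = 0000010: 1 ones, 6 zeros → 0
  block 7 = 0111100: 4 ones, 3 zeros → 1
Decoded = 0000101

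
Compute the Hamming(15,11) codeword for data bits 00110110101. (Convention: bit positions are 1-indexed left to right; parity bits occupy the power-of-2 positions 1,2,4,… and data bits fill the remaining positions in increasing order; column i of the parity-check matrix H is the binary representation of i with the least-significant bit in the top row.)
Codeword c = d · G (mod 2), d = 00110110101:
  c[0] = d·G[:,0] = (00110110101)·(11011010101) mod 2 = 0+0+0+1+0+0+1+0+1+0+1 mod 2 = 0
  c[1] = d·G[:,1] = (00110110101)·(10110110011) mod 2 = 0+0+1+1+0+1+1+0+0+0+1 mod 2 = 1
  c[2] = d·G[:,2] = (00110110101)·(10000000000) mod 2 = 0+0+0+0+0+0+0+0+0+0+0 mod 2 = 0
  c[3] = d·G[:,3] = (00110110101)·(01110001111) mod 2 = 0+0+1+1+0+0+0+0+1+0+1 mod 2 = 0
  c[4] = d·G[:,4] = (00110110101)·(01000000000) mod 2 = 0+0+0+0+0+0+0+0+0+0+0 mod 2 = 0
  c[5] = d·G[:,5] = (00110110101)·(00100000000) mod 2 = 0+0+1+0+0+0+0+0+0+0+0 mod 2 = 1
  c[6] = d·G[:,6] = (00110110101)·(00010000000) mod 2 = 0+0+0+1+0+0+0+0+0+0+0 mod 2 = 1
  c[7] = d·G[:,7] = (00110110101)·(00001111111) mod 2 = 0+0+0+0+0+1+1+0+1+0+1 mod 2 = 0
  c[8] = d·G[:,8] = (00110110101)·(00001000000) mod 2 = 0+0+0+0+0+0+0+0+0+0+0 mod 2 = 0
  c[9] = d·G[:,9] = (00110110101)·(00000100000) mod 2 = 0+0+0+0+0+1+0+0+0+0+0 mod 2 = 1
  c[10] = d·G[:,10] = (00110110101)·(00000010000) mod 2 = 0+0+0+0+0+0+1+0+0+0+0 mod 2 = 1
  c[11] = d·G[:,11] = (00110110101)·(00000001000) mod 2 = 0+0+0+0+0+0+0+0+0+0+0 mod 2 = 0
  c[12] = d·G[:,12] = (00110110101)·(00000000100) mod 2 = 0+0+0+0+0+0+0+0+1+0+0 mod 2 = 1
  c[13] = d·G[:,13] = (00110110101)·(00000000010) mod 2 = 0+0+0+0+0+0+0+0+0+0+0 mod 2 = 0
  c[14] = d·G[:,14] = (00110110101)·(00000000001) mod 2 = 0+0+0+0+0+0+0+0+0+0+1 mod 2 = 1
Codeword = 010001100110101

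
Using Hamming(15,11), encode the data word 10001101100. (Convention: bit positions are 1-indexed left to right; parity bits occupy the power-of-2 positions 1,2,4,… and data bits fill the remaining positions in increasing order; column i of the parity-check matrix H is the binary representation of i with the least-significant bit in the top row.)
Codeword c = d · G (mod 2), d = 10001101100:
  c[0] = d·G[:,0] = (10001101100)·(11011010101) mod 2 = 1+0+0+0+1+0+0+0+1+0+0 mod 2 = 1
  c[1] = d·G[:,1] = (10001101100)·(10110110011) mod 2 = 1+0+0+0+0+1+0+0+0+0+0 mod 2 = 0
  c[2] = d·G[:,2] = (10001101100)·(10000000000) mod 2 = 1+0+0+0+0+0+0+0+0+0+0 mod 2 = 1
  c[3] = d·G[:,3] = (10001101100)·(01110001111) mod 2 = 0+0+0+0+0+0+0+1+1+0+0 mod 2 = 0
  c[4] = d·G[:,4] = (10001101100)·(01000000000) mod 2 = 0+0+0+0+0+0+0+0+0+0+0 mod 2 = 0
  c[5] = d·G[:,5] = (10001101100)·(00100000000) mod 2 = 0+0+0+0+0+0+0+0+0+0+0 mod 2 = 0
  c[6] = d·G[:,6] = (10001101100)·(00010000000) mod 2 = 0+0+0+0+0+0+0+0+0+0+0 mod 2 = 0
  c[7] = d·G[:,7] = (10001101100)·(00001111111) mod 2 = 0+0+0+0+1+1+0+1+1+0+0 mod 2 = 0
  c[8] = d·G[:,8] = (10001101100)·(00001000000) mod 2 = 0+0+0+0+1+0+0+0+0+0+0 mod 2 = 1
  c[9] = d·G[:,9] = (10001101100)·(00000100000) mod 2 = 0+0+0+0+0+1+0+0+0+0+0 mod 2 = 1
  c[10] = d·G[:,10] = (10001101100)·(00000010000) mod 2 = 0+0+0+0+0+0+0+0+0+0+0 mod 2 = 0
  c[11] = d·G[:,11] = (10001101100)·(00000001000) mod 2 = 0+0+0+0+0+0+0+1+0+0+0 mod 2 = 1
  c[12] = d·G[:,12] = (10001101100)·(00000000100) mod 2 = 0+0+0+0+0+0+0+0+1+0+0 mod 2 = 1
  c[13] = d·G[:,13] = (10001101100)·(00000000010) mod 2 = 0+0+0+0+0+0+0+0+0+0+0 mod 2 = 0
  c[14] = d·G[:,14] = (10001101100)·(00000000001) mod 2 = 0+0+0+0+0+0+0+0+0+0+0 mod 2 = 0
Codeword = 101000001101100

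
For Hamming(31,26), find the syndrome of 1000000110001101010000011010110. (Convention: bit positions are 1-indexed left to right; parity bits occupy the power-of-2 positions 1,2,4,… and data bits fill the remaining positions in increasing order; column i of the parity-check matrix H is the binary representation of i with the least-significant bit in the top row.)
Syndrome s = H · r^T (mod 2), r = 1000000110001101010000011010110:
  s[0] = (1010101010101010101010101010101)·(1000000110001101010000011010110) mod 2 = 1+0+0+0+0+0+0+0+1+0+0+0+1+0+0+0+0+0+0+0+0+0+0+0+1+0+1+0+1+0+0 mod 2 = 0
  s[1] = (0110011001100110011001100110011)·(1000000110001101010000011010110) mod 2 = 0+0+0+0+0+0+0+0+0+0+0+0+0+1+0+0+0+1+0+0+0+0+0+0+0+0+1+0+0+1+0 mod 2 = 0
  s[2] = (0001111000011110000111100001111)·(1000000110001101010000011010110) mod 2 = 0+0+0+0+0+0+0+0+0+0+0+0+1+1+0+0+0+0+0+0+0+0+0+0+0+0+0+0+1+1+0 mod 2 = 0
  s[3] = (0000000111111110000000011111111)·(1000000110001101010000011010110) mod 2 = 0+0+0+0+0+0+0+1+1+0+0+0+1+1+0+0+0+0+0+0+0+0+0+1+1+0+1+0+1+1+0 mod 2 = 1
  s[4] = (0000000000000001111111111111111)·(1000000110001101010000011010110) mod 2 = 0+0+0+0+0+0+0+0+0+0+0+0+0+0+0+1+0+1+0+0+0+0+0+1+1+0+1+0+1+1+0 mod 2 = 1
Syndrome = 00011
Non-zero syndrome: error at position 24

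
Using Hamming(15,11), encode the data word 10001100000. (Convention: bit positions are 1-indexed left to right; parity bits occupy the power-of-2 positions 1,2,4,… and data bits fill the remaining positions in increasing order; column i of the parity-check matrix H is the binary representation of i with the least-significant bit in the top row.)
Codeword c = d · G (mod 2), d = 10001100000:
  c[0] = d·G[:,0] = (10001100000)·(11011010101) mod 2 = 1+0+0+0+1+0+0+0+0+0+0 mod 2 = 0
  c[1] = d·G[:,1] = (10001100000)·(10110110011) mod 2 = 1+0+0+0+0+1+0+0+0+0+0 mod 2 = 0
  c[2] = d·G[:,2] = (10001100000)·(10000000000) mod 2 = 1+0+0+0+0+0+0+0+0+0+0 mod 2 = 1
  c[3] = d·G[:,3] = (10001100000)·(01110001111) mod 2 = 0+0+0+0+0+0+0+0+0+0+0 mod 2 = 0
  c[4] = d·G[:,4] = (10001100000)·(01000000000) mod 2 = 0+0+0+0+0+0+0+0+0+0+0 mod 2 = 0
  c[5] = d·G[:,5] = (10001100000)·(00100000000) mod 2 = 0+0+0+0+0+0+0+0+0+0+0 mod 2 = 0
  c[6] = d·G[:,6] = (10001100000)·(00010000000) mod 2 = 0+0+0+0+0+0+0+0+0+0+0 mod 2 = 0
  c[7] = d·G[:,7] = (10001100000)·(00001111111) mod 2 = 0+0+0+0+1+1+0+0+0+0+0 mod 2 = 0
  c[8] = d·G[:,8] = (10001100000)·(00001000000) mod 2 = 0+0+0+0+1+0+0+0+0+0+0 mod 2 = 1
  c[9] = d·G[:,9] = (10001100000)·(00000100000) mod 2 = 0+0+0+0+0+1+0+0+0+0+0 mod 2 = 1
  c[10] = d·G[:,10] = (10001100000)·(00000010000) mod 2 = 0+0+0+0+0+0+0+0+0+0+0 mod 2 = 0
  c[11] = d·G[:,11] = (10001100000)·(00000001000) mod 2 = 0+0+0+0+0+0+0+0+0+0+0 mod 2 = 0
  c[12] = d·G[:,12] = (10001100000)·(00000000100) mod 2 = 0+0+0+0+0+0+0+0+0+0+0 mod 2 = 0
  c[13] = d·G[:,13] = (10001100000)·(00000000010) mod 2 = 0+0+0+0+0+0+0+0+0+0+0 mod 2 = 0
  c[14] = d·G[:,14] = (10001100000)·(00000000001) mod 2 = 0+0+0+0+0+0+0+0+0+0+0 mod 2 = 0
Codeword = 001000001100000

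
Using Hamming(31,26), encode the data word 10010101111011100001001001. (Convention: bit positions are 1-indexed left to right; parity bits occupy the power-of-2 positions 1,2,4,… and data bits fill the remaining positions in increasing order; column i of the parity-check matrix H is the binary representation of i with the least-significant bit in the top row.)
Codeword c = d · G (mod 2), d = 10010101111011100001001001:
  c[0] = d·G[:,0] = (10010101111011100001001001)·(11011010101101010101010101) mod 2 = 1+0+0+1+0+0+0+0+1+0+1+0+0+1+0+0+0+0+0+1+0+0+0+0+0+1 mod 2 = 1
  c[1] = d·G[:,1] = (10010101111011100001001001)·(10110110011011001100110011) mod 2 = 1+0+0+1+0+1+0+0+0+1+1+0+1+1+0+0+0+0+0+0+0+0+0+0+0+1 mod 2 = 0
  c[2] = d·G[:,2] = (10010101111011100001001001)·(10000000000000000000000000) mod 2 = 1+0+0+0+0+0+0+0+0+0+0+0+0+0+0+0+0+0+0+0+0+0+0+0+0+0 mod 2 = 1
  c[3] = d·G[:,3] = (10010101111011100001001001)·(01110001111000111100001111) mod 2 = 0+0+0+1+0+0+0+1+1+1+1+0+0+0+1+0+0+0+0+0+0+0+1+0+0+1 mod 2 = 0
  c[4] = d·G[:,4] = (10010101111011100001001001)·(01000000000000000000000000) mod 2 = 0+0+0+0+0+0+0+0+0+0+0+0+0+0+0+0+0+0+0+0+0+0+0+0+0+0 mod 2 = 0
  c[5] = d·G[:,5] = (10010101111011100001001001)·(00100000000000000000000000) mod 2 = 0+0+0+0+0+0+0+0+0+0+0+0+0+0+0+0+0+0+0+0+0+0+0+0+0+0 mod 2 = 0
  c[6] = d·G[:,6] = (10010101111011100001001001)·(00010000000000000000000000) mod 2 = 0+0+0+1+0+0+0+0+0+0+0+0+0+0+0+0+0+0+0+0+0+0+0+0+0+0 mod 2 = 1
  c[7] = d·G[:,7] = (10010101111011100001001001)·(00001111111000000011111111) mod 2 = 0+0+0+0+0+1+0+1+1+1+1+0+0+0+0+0+0+0+0+1+0+0+1+0+0+1 mod 2 = 0
  c[8] = d·G[:,8] = (10010101111011100001001001)·(00001000000000000000000000) mod 2 = 0+0+0+0+0+0+0+0+0+0+0+0+0+0+0+0+0+0+0+0+0+0+0+0+0+0 mod 2 = 0
  c[9] = d·G[:,9] = (10010101111011100001001001)·(00000100000000000000000000) mod 2 = 0+0+0+0+0+1+0+0+0+0+0+0+0+0+0+0+0+0+0+0+0+0+0+0+0+0 mod 2 = 1
  c[10] = d·G[:,10] = (10010101111011100001001001)·(00000010000000000000000000) mod 2 = 0+0+0+0+0+0+0+0+0+0+0+0+0+0+0+0+0+0+0+0+0+0+0+0+0+0 mod 2 = 0
  c[11] = d·G[:,11] = (10010101111011100001001001)·(00000001000000000000000000) mod 2 = 0+0+0+0+0+0+0+1+0+0+0+0+0+0+0+0+0+0+0+0+0+0+0+0+0+0 mod 2 = 1
  c[12] = d·G[:,12] = (10010101111011100001001001)·(00000000100000000000000000) mod 2 = 0+0+0+0+0+0+0+0+1+0+0+0+0+0+0+0+0+0+0+0+0+0+0+0+0+0 mod 2 = 1
  c[13] = d·G[:,13] = (10010101111011100001001001)·(00000000010000000000000000) mod 2 = 0+0+0+0+0+0+0+0+0+1+0+0+0+0+0+0+0+0+0+0+0+0+0+0+0+0 mod 2 = 1
  c[14] = d·G[:,14] = (10010101111011100001001001)·(00000000001000000000000000) mod 2 = 0+0+0+0+0+0+0+0+0+0+1+0+0+0+0+0+0+0+0+0+0+0+0+0+0+0 mod 2 = 1
  c[15] = d·G[:,15] = (10010101111011100001001001)·(00000000000111111111111111) mod 2 = 0+0+0+0+0+0+0+0+0+0+0+0+1+1+1+0+0+0+0+1+0+0+1+0+0+1 mod 2 = 0
  c[16] = d·G[:,16] = (10010101111011100001001001)·(00000000000100000000000000) mod 2 = 0+0+0+0+0+0+0+0+0+0+0+0+0+0+0+0+0+0+0+0+0+0+0+0+0+0 mod 2 = 0
  c[17] = d·G[:,17] = (10010101111011100001001001)·(00000000000010000000000000) mod 2 = 0+0+0+0+0+0+0+0+0+0+0+0+1+0+0+0+0+0+0+0+0+0+0+0+0+0 mod 2 = 1
  c[18] = d·G[:,18] = (10010101111011100001001001)·(00000000000001000000000000) mod 2 = 0+0+0+0+0+0+0+0+0+0+0+0+0+1+0+0+0+0+0+0+0+0+0+0+0+0 mod 2 = 1
  c[19] = d·G[:,19] = (10010101111011100001001001)·(00000000000000100000000000) mod 2 = 0+0+0+0+0+0+0+0+0+0+0+0+0+0+1+0+0+0+0+0+0+0+0+0+0+0 mod 2 = 1
  c[20] = d·G[:,20] = (10010101111011100001001001)·(00000000000000010000000000) mod 2 = 0+0+0+0+0+0+0+0+0+0+0+0+0+0+0+0+0+0+0+0+0+0+0+0+0+0 mod 2 = 0
  c[21] = d·G[:,21] = (10010101111011100001001001)·(00000000000000001000000000) mod 2 = 0+0+0+0+0+0+0+0+0+0+0+0+0+0+0+0+0+0+0+0+0+0+0+0+0+0 mod 2 = 0
  c[22] = d·G[:,22] = (10010101111011100001001001)·(00000000000000000100000000) mod 2 = 0+0+0+0+0+0+0+0+0+0+0+0+0+0+0+0+0+0+0+0+0+0+0+0+0+0 mod 2 = 0
  c[23] = d·G[:,23] = (10010101111011100001001001)·(00000000000000000010000000) mod 2 = 0+0+0+0+0+0+0+0+0+0+0+0+0+0+0+0+0+0+0+0+0+0+0+0+0+0 mod 2 = 0
  c[24] = d·G[:,24] = (10010101111011100001001001)·(00000000000000000001000000) mod 2 = 0+0+0+0+0+0+0+0+0+0+0+0+0+0+0+0+0+0+0+1+0+0+0+0+0+0 mod 2 = 1
  c[25] = d·G[:,25] = (10010101111011100001001001)·(00000000000000000000100000) mod 2 = 0+0+0+0+0+0+0+0+0+0+0+0+0+0+0+0+0+0+0+0+0+0+0+0+0+0 mod 2 = 0
  c[26] = d·G[:,26] = (10010101111011100001001001)·(00000000000000000000010000) mod 2 = 0+0+0+0+0+0+0+0+0+0+0+0+0+0+0+0+0+0+0+0+0+0+0+0+0+0 mod 2 = 0
  c[27] = d·G[:,27] = (10010101111011100001001001)·(00000000000000000000001000) mod 2 = 0+0+0+0+0+0+0+0+0+0+0+0+0+0+0+0+0+0+0+0+0+0+1+0+0+0 mod 2 = 1
  c[28] = d·G[:,28] = (10010101111011100001001001)·(00000000000000000000000100) mod 2 = 0+0+0+0+0+0+0+0+0+0+0+0+0+0+0+0+0+0+0+0+0+0+0+0+0+0 mod 2 = 0
  c[29] = d·G[:,29] = (10010101111011100001001001)·(00000000000000000000000010) mod 2 = 0+0+0+0+0+0+0+0+0+0+0+0+0+0+0+0+0+0+0+0+0+0+0+0+0+0 mod 2 = 0
  c[30] = d·G[:,30] = (10010101111011100001001001)·(00000000000000000000000001) mod 2 = 0+0+0+0+0+0+0+0+0+0+0+0+0+0+0+0+0+0+0+0+0+0+0+0+0+1 mod 2 = 1
Codeword = 1010001001011110011100001001001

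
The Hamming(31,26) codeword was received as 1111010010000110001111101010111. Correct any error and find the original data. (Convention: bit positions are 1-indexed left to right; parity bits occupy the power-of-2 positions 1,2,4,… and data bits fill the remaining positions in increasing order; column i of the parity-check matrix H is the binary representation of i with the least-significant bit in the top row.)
Syndrome s = H · r^T (mod 2), r = 1111010010000110001111101010111:
  s[0] = (1010101010101010101010101010101)·(1111010010000110001111101010111) mod 2 = 1+0+1+0+0+0+0+0+1+0+0+0+0+0+1+0+0+0+1+0+1+0+1+0+1+0+1+0+1+0+1 mod 2 = 1
  s[1] = (0110011001100110011001100110011)·(1111010010000110001111101010111) mod 2 = 0+1+1+0+0+1+0+0+0+0+0+0+0+1+1+0+0+0+1+0+0+1+1+0+0+0+1+0+0+1+1 mod 2 = 1
  s[2] = (0001111000011110000111100001111)·(1111010010000110001111101010111) mod 2 = 0+0+0+1+0+1+0+0+0+0+0+0+0+1+1+0+0+0+0+1+1+1+1+0+0+0+0+0+1+1+1 mod 2 = 1
  s[3] = (0000000111111110000000011111111)·(1111010010000110001111101010111) mod 2 = 0+0+0+0+0+0+0+0+1+0+0+0+0+1+1+0+0+0+0+0+0+0+0+0+1+0+1+0+1+1+1 mod 2 = 0
  s[4] = (0000000000000001111111111111111)·(1111010010000110001111101010111) mod 2 = 0+0+0+0+0+0+0+0+0+0+0+0+0+0+0+0+0+0+1+1+1+1+1+0+1+0+1+0+1+1+1 mod 2 = 0
Syndrome = 11100
Column 7 of H equals this syndrome → error at bit 7 (1-indexed).
Flip bit 7: 1111010010000110001111101010111 → 1111011010000110001111101010111
Extract data bits at positions {3,5,6,7,9,10,11,12,13,14,15,17,18,19,20,21,22,23,24,25,26,27,28,29,30,31}: 10111000011001111101010111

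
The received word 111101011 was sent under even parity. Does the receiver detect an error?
Sum of received bits: 1+1+1+1+0+1+0+1+1 = 7; 7 mod 2 = 1. Result is 1 ≠ 0 → error detected.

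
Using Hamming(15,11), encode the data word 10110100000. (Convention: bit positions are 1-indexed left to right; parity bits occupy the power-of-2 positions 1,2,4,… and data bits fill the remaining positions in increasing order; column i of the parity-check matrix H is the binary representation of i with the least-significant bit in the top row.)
Codeword c = d · G (mod 2), d = 10110100000:
  c[0] = d·G[:,0] = (10110100000)·(11011010101) mod 2 = 1+0+0+1+0+0+0+0+0+0+0 mod 2 = 0
  c[1] = d·G[:,1] = (10110100000)·(10110110011) mod 2 = 1+0+1+1+0+1+0+0+0+0+0 mod 2 = 0
  c[2] = d·G[:,2] = (10110100000)·(10000000000) mod 2 = 1+0+0+0+0+0+0+0+0+0+0 mod 2 = 1
  c[3] = d·G[:,3] = (10110100000)·(01110001111) mod 2 = 0+0+1+1+0+0+0+0+0+0+0 mod 2 = 0
  c[4] = d·G[:,4] = (10110100000)·(01000000000) mod 2 = 0+0+0+0+0+0+0+0+0+0+0 mod 2 = 0
  c[5] = d·G[:,5] = (10110100000)·(00100000000) mod 2 = 0+0+1+0+0+0+0+0+0+0+0 mod 2 = 1
  c[6] = d·G[:,6] = (10110100000)·(00010000000) mod 2 = 0+0+0+1+0+0+0+0+0+0+0 mod 2 = 1
  c[7] = d·G[:,7] = (10110100000)·(00001111111) mod 2 = 0+0+0+0+0+1+0+0+0+0+0 mod 2 = 1
  c[8] = d·G[:,8] = (10110100000)·(00001000000) mod 2 = 0+0+0+0+0+0+0+0+0+0+0 mod 2 = 0
  c[9] = d·G[:,9] = (10110100000)·(00000100000) mod 2 = 0+0+0+0+0+1+0+0+0+0+0 mod 2 = 1
  c[10] = d·G[:,10] = (10110100000)·(00000010000) mod 2 = 0+0+0+0+0+0+0+0+0+0+0 mod 2 = 0
  c[11] = d·G[:,11] = (10110100000)·(00000001000) mod 2 = 0+0+0+0+0+0+0+0+0+0+0 mod 2 = 0
  c[12] = d·G[:,12] = (10110100000)·(00000000100) mod 2 = 0+0+0+0+0+0+0+0+0+0+0 mod 2 = 0
  c[13] = d·G[:,13] = (10110100000)·(00000000010) mod 2 = 0+0+0+0+0+0+0+0+0+0+0 mod 2 = 0
  c[14] = d·G[:,14] = (10110100000)·(00000000001) mod 2 = 0+0+0+0+0+0+0+0+0+0+0 mod 2 = 0
Codeword = 001001110100000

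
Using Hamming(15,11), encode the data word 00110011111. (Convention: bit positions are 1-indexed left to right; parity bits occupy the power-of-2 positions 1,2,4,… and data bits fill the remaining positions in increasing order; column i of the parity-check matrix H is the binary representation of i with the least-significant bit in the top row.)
Codeword c = d · G (mod 2), d = 00110011111:
  c[0] = d·G[:,0] = (00110011111)·(11011010101) mod 2 = 0+0+0+1+0+0+1+0+1+0+1 mod 2 = 0
  c[1] = d·G[:,1] = (00110011111)·(10110110011) mod 2 = 0+0+1+1+0+0+1+0+0+1+1 mod 2 = 1
  c[2] = d·G[:,2] = (00110011111)·(10000000000) mod 2 = 0+0+0+0+0+0+0+0+0+0+0 mod 2 = 0
  c[3] = d·G[:,3] = (00110011111)·(01110001111) mod 2 = 0+0+1+1+0+0+0+1+1+1+1 mod 2 = 0
  c[4] = d·G[:,4] = (00110011111)·(01000000000) mod 2 = 0+0+0+0+0+0+0+0+0+0+0 mod 2 = 0
  c[5] = d·G[:,5] = (00110011111)·(00100000000) mod 2 = 0+0+1+0+0+0+0+0+0+0+0 mod 2 = 1
  c[6] = d·G[:,6] = (00110011111)·(00010000000) mod 2 = 0+0+0+1+0+0+0+0+0+0+0 mod 2 = 1
  c[7] = d·G[:,7] = (00110011111)·(00001111111) mod 2 = 0+0+0+0+0+0+1+1+1+1+1 mod 2 = 1
  c[8] = d·G[:,8] = (00110011111)·(00001000000) mod 2 = 0+0+0+0+0+0+0+0+0+0+0 mod 2 = 0
  c[9] = d·G[:,9] = (00110011111)·(00000100000) mod 2 = 0+0+0+0+0+0+0+0+0+0+0 mod 2 = 0
  c[10] = d·G[:,10] = (00110011111)·(00000010000) mod 2 = 0+0+0+0+0+0+1+0+0+0+0 mod 2 = 1
  c[11] = d·G[:,11] = (00110011111)·(00000001000) mod 2 = 0+0+0+0+0+0+0+1+0+0+0 mod 2 = 1
  c[12] = d·G[:,12] = (00110011111)·(00000000100) mod 2 = 0+0+0+0+0+0+0+0+1+0+0 mod 2 = 1
  c[13] = d·G[:,13] = (00110011111)·(00000000010) mod 2 = 0+0+0+0+0+0+0+0+0+1+0 mod 2 = 1
  c[14] = d·G[:,14] = (00110011111)·(00000000001) mod 2 = 0+0+0+0+0+0+0+0+0+0+1 mod 2 = 1
Codeword = 010001110011111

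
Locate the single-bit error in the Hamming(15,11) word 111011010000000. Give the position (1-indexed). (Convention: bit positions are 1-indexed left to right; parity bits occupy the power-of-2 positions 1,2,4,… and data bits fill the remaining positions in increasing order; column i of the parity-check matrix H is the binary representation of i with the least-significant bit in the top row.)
Syndrome s = H · r^T (mod 2), r = 111011010000000:
  s[0] = (101010101010101)·(111011010000000) mod 2 = 1+0+1+0+1+0+0+0+0+0+0+0+0+0+0 mod 2 = 1
  s[1] = (011001100110011)·(111011010000000) mod 2 = 0+1+1+0+0+1+0+0+0+0+0+0+0+0+0 mod 2 = 1
  s[2] = (000111100001111)·(111011010000000) mod 2 = 0+0+0+0+1+1+0+0+0+0+0+0+0+0+0 mod 2 = 0
  s[3] = (000000011111111)·(111011010000000) mod 2 = 0+0+0+0+0+0+0+1+0+0+0+0+0+0+0 mod 2 = 1
Syndrome = 1101
Column i of H is the binary representation of i, so the syndrome is the binary index of the flipped bit.
Read s = 1101 with s[0] as LSB: 1·2^0 + 1·2^1 + 0·2^2 + 1·2^3 = 11.
Error is at bit position 11.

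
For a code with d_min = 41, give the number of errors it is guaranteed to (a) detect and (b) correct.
(a) Detection requires d_min ≥ e+1, so e ≤ d_min − 1 = 40.
(b) Correction requires d_min ≥ 2t+1, so t ≤ ⌊(d_min − 1)/2⌋ = ⌊40/2⌋ = 20.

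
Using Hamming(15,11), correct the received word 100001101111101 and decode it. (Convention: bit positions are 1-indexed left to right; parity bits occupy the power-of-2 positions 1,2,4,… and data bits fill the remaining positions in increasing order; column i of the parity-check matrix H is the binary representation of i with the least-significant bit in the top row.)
Syndrome s = H · r^T (mod 2), r = 100001101111101:
  s[0] = (101010101010101)·(100001101111101) mod 2 = 1+0+0+0+0+0+1+0+1+0+1+0+1+0+1 mod 2 = 0
  s[1] = (011001100110011)·(100001101111101) mod 2 = 0+0+0+0+0+1+1+0+0+1+1+0+0+0+1 mod 2 = 1
  s[2] = (000111100001111)·(100001101111101) mod 2 = 0+0+0+0+0+1+1+0+0+0+0+1+1+0+1 mod 2 = 1
  s[3] = (000000011111111)·(100001101111101) mod 2 = 0+0+0+0+0+0+0+0+1+1+1+1+1+0+1 mod 2 = 0
Syndrome = 0110
Column 6 of H equals this syndrome → error at bit 6 (1-indexed).
Flip bit 6: 100001101111101 → 100000101111101
Extract data bits at positions {3,5,6,7,9,10,11,12,13,14,15}: 00011111101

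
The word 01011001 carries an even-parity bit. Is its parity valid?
Sum of all bits: 0+1+0+1+1+0+0+1 = 4; 4 mod 2 = 0. Result is 0 → valid parity.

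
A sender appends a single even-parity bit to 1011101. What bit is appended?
Sum of data bits: 1+0+1+1+1+0+1 = 5.
5 mod 2 = 1, so parity bit = 1.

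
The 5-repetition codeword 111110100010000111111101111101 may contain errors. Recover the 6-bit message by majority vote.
Split into 5-bit blocks and majority-vote each:
  block 1 = 11111: 5 ones, 0 zeros → 1
  block 2 = 01000: 1 ones, 4 zeros → 0
  block 3 = 10000: 1 ones, 4 zeros → 0
  block 4 = 11111: 5 ones, 0 zeros → 1
  block 5 = 11011: 4 ones, 1 zeros → 1
  block 6 = 11101: 4 ones, 1 zeros → 1
Decoded = 100111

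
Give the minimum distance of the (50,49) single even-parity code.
d_min = 2 (flipping one data bit also flips the parity bit, so the two closest codewords differ in exactly 2 positions).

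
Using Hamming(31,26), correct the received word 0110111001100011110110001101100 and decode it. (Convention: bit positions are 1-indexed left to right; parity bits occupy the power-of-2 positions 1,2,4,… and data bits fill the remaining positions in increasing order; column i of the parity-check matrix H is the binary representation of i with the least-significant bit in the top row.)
Syndrome s = H · r^T (mod 2), r = 0110111001100011110110001101100:
  s[0] = (1010101010101010101010101010101)·(0110111001100011110110001101100) mod 2 = 0+0+1+0+1+0+1+0+0+0+1+0+0+0+1+0+1+0+0+0+1+0+0+0+1+0+0+0+1+0+0 mod 2 = 1
  s[1] = (0110011001100110011001100110011)·(0110111001100011110110001101100) mod 2 = 0+1+1+0+0+1+1+0+0+1+1+0+0+0+1+0+0+1+0+0+0+0+0+0+0+1+0+0+0+0+0 mod 2 = 1
  s[2] = (0001111000011110000111100001111)·(0110111001100011110110001101100) mod 2 = 0+0+0+0+1+1+1+0+0+0+0+0+0+0+1+0+0+0+0+1+1+0+0+0+0+0+0+1+1+0+0 mod 2 = 0
  s[3] = (0000000111111110000000011111111)·(0110111001100011110110001101100) mod 2 = 0+0+0+0+0+0+0+0+0+1+1+0+0+0+1+0+0+0+0+0+0+0+0+0+1+1+0+1+1+0+0 mod 2 = 1
  s[4] = (0000000000000001111111111111111)·(0110111001100011110110001101100) mod 2 = 0+0+0+0+0+0+0+0+0+0+0+0+0+0+0+1+1+1+0+1+1+0+0+0+1+1+0+1+1+0+0 mod 2 = 1
Syndrome = 11011
Column 27 of H equals this syndrome → error at bit 27 (1-indexed).
Flip bit 27: 0110111001100011110110001101100 → 0110111001100011110110001111100
Extract data bits at positions {3,5,6,7,9,10,11,12,13,14,15,17,18,19,20,21,22,23,24,25,26,27,28,29,30,31}: 11110110001110110001111100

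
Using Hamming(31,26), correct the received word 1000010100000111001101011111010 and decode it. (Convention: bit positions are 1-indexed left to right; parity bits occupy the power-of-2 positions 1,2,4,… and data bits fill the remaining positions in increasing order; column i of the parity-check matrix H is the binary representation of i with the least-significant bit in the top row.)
Syndrome s = H · r^T (mod 2), r = 1000010100000111001101011111010:
  s[0] = (1010101010101010101010101010101)·(1000010100000111001101011111010) mod 2 = 1+0+0+0+0+0+0+0+0+0+0+0+0+0+1+0+0+0+1+0+0+0+0+0+1+0+1+0+0+0+0 mod 2 = 1
  s[1] = (0110011001100110011001100110011)·(1000010100000111001101011111010) mod 2 = 0+0+0+0+0+1+0+0+0+0+0+0+0+1+1+0+0+0+1+0+0+1+0+0+0+1+1+0+0+1+0 mod 2 = 0
  s[2] = (0001111000011110000111100001111)·(1000010100000111001101011111010) mod 2 = 0+0+0+0+0+1+0+0+0+0+0+0+0+1+1+0+0+0+0+1+0+1+0+0+0+0+0+1+0+1+0 mod 2 = 1
  s[3] = (0000000111111110000000011111111)·(1000010100000111001101011111010) mod 2 = 0+0+0+0+0+0+0+1+0+0+0+0+0+1+1+0+0+0+0+0+0+0+0+1+1+1+1+1+0+1+0 mod 2 = 1
  s[4] = (0000000000000001111111111111111)·(1000010100000111001101011111010) mod 2 = 0+0+0+0+0+0+0+0+0+0+0+0+0+0+0+1+0+0+1+1+0+1+0+1+1+1+1+1+0+1+0 mod 2 = 0
Syndrome = 10110
Column 13 of H equals this syndrome → error at bit 13 (1-indexed).
Flip bit 13: 1000010100000111001101011111010 → 1000010100001111001101011111010
Extract data bits at positions {3,5,6,7,9,10,11,12,13,14,15,17,18,19,20,21,22,23,24,25,26,27,28,29,30,31}: 00100000111001101011111010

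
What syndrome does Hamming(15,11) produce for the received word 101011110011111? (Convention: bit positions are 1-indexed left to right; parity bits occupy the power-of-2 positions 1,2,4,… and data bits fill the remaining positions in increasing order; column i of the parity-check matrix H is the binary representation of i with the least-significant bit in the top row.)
Syndrome s = H · r^T (mod 2), r = 101011110011111:
  s[0] = (101010101010101)·(101011110011111) mod 2 = 1+0+1+0+1+0+1+0+0+0+1+0+1+0+1 mod 2 = 1
  s[1] = (011001100110011)·(101011110011111) mod 2 = 0+0+1+0+0+1+1+0+0+0+1+0+0+1+1 mod 2 = 0
  s[2] = (000111100001111)·(101011110011111) mod 2 = 0+0+0+0+1+1+1+0+0+0+0+1+1+1+1 mod 2 = 1
  s[3] = (000000011111111)·(101011110011111) mod 2 = 0+0+0+0+0+0+0+1+0+0+1+1+1+1+1 mod 2 = 0
Syndrome = 1010
Non-zero syndrome: error at position 5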